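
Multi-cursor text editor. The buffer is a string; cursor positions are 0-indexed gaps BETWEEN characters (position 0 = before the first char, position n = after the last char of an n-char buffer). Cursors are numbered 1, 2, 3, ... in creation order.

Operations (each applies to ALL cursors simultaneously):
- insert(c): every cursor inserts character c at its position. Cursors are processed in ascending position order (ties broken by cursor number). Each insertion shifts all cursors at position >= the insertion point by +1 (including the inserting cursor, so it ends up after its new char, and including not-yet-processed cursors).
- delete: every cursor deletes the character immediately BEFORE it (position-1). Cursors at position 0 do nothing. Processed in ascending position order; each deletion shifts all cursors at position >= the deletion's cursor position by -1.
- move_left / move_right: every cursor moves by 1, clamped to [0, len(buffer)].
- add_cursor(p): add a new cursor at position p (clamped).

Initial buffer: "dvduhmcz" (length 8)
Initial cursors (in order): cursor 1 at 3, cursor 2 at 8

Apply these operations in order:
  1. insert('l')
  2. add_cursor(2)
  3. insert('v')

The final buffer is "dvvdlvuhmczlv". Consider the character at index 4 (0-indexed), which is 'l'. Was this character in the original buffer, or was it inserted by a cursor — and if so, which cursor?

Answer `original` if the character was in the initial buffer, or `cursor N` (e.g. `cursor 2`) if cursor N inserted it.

After op 1 (insert('l')): buffer="dvdluhmczl" (len 10), cursors c1@4 c2@10, authorship ...1.....2
After op 2 (add_cursor(2)): buffer="dvdluhmczl" (len 10), cursors c3@2 c1@4 c2@10, authorship ...1.....2
After op 3 (insert('v')): buffer="dvvdlvuhmczlv" (len 13), cursors c3@3 c1@6 c2@13, authorship ..3.11.....22
Authorship (.=original, N=cursor N): . . 3 . 1 1 . . . . . 2 2
Index 4: author = 1

Answer: cursor 1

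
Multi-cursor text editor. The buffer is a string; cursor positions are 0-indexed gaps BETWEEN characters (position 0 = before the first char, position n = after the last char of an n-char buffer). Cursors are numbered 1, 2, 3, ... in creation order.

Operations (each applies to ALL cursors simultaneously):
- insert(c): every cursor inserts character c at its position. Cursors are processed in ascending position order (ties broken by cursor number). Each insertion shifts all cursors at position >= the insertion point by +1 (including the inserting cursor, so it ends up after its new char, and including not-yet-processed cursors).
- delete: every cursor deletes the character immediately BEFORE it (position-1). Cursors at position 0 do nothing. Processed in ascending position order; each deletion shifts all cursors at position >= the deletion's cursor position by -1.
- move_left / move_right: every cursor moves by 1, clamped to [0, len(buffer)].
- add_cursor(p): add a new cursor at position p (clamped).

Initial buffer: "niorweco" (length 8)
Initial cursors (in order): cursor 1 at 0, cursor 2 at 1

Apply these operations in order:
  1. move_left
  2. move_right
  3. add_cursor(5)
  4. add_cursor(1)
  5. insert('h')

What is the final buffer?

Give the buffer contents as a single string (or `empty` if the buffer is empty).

Answer: nhhhiorwheco

Derivation:
After op 1 (move_left): buffer="niorweco" (len 8), cursors c1@0 c2@0, authorship ........
After op 2 (move_right): buffer="niorweco" (len 8), cursors c1@1 c2@1, authorship ........
After op 3 (add_cursor(5)): buffer="niorweco" (len 8), cursors c1@1 c2@1 c3@5, authorship ........
After op 4 (add_cursor(1)): buffer="niorweco" (len 8), cursors c1@1 c2@1 c4@1 c3@5, authorship ........
After op 5 (insert('h')): buffer="nhhhiorwheco" (len 12), cursors c1@4 c2@4 c4@4 c3@9, authorship .124....3...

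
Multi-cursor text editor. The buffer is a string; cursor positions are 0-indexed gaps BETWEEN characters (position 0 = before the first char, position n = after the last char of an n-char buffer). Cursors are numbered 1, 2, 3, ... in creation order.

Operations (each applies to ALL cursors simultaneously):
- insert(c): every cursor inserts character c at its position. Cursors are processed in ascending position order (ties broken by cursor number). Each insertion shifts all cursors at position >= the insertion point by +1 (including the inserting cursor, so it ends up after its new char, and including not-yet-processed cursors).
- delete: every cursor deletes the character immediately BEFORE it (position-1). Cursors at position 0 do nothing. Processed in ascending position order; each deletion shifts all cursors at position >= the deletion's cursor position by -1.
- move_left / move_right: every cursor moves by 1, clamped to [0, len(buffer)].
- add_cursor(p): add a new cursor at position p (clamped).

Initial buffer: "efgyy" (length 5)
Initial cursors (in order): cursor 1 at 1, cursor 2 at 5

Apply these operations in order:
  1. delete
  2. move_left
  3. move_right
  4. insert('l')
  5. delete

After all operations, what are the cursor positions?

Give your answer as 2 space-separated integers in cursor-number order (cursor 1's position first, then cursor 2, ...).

After op 1 (delete): buffer="fgy" (len 3), cursors c1@0 c2@3, authorship ...
After op 2 (move_left): buffer="fgy" (len 3), cursors c1@0 c2@2, authorship ...
After op 3 (move_right): buffer="fgy" (len 3), cursors c1@1 c2@3, authorship ...
After op 4 (insert('l')): buffer="flgyl" (len 5), cursors c1@2 c2@5, authorship .1..2
After op 5 (delete): buffer="fgy" (len 3), cursors c1@1 c2@3, authorship ...

Answer: 1 3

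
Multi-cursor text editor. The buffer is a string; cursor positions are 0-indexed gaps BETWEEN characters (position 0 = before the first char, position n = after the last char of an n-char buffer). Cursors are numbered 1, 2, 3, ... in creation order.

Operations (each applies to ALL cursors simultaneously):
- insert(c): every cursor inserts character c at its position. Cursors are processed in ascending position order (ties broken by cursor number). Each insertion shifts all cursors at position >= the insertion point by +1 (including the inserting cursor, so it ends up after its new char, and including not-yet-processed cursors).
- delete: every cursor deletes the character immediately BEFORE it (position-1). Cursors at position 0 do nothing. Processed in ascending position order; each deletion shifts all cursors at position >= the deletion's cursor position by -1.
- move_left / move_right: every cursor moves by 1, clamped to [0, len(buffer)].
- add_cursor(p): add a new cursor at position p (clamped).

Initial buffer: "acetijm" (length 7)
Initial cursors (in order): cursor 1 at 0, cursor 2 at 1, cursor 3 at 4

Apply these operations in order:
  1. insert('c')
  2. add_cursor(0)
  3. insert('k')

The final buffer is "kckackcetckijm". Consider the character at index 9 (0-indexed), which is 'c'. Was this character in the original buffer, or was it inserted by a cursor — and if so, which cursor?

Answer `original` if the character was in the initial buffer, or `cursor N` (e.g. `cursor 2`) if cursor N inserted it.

Answer: cursor 3

Derivation:
After op 1 (insert('c')): buffer="caccetcijm" (len 10), cursors c1@1 c2@3 c3@7, authorship 1.2...3...
After op 2 (add_cursor(0)): buffer="caccetcijm" (len 10), cursors c4@0 c1@1 c2@3 c3@7, authorship 1.2...3...
After op 3 (insert('k')): buffer="kckackcetckijm" (len 14), cursors c4@1 c1@3 c2@6 c3@11, authorship 411.22...33...
Authorship (.=original, N=cursor N): 4 1 1 . 2 2 . . . 3 3 . . .
Index 9: author = 3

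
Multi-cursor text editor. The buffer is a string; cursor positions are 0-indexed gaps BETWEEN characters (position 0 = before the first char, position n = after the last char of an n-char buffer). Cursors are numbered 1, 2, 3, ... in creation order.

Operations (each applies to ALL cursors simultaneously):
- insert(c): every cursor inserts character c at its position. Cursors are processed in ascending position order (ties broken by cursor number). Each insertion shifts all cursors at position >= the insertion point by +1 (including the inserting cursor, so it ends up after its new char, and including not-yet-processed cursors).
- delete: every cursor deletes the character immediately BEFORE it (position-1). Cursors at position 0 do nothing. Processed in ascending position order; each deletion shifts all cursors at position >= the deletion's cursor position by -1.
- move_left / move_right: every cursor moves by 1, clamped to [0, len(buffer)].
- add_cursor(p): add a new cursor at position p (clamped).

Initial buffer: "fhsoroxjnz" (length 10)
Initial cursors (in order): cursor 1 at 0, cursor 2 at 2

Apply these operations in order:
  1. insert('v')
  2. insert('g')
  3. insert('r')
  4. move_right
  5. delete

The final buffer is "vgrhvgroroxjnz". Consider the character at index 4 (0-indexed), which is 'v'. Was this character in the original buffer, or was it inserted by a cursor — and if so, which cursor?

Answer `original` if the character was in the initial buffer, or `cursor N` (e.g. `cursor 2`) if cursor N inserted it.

Answer: cursor 2

Derivation:
After op 1 (insert('v')): buffer="vfhvsoroxjnz" (len 12), cursors c1@1 c2@4, authorship 1..2........
After op 2 (insert('g')): buffer="vgfhvgsoroxjnz" (len 14), cursors c1@2 c2@6, authorship 11..22........
After op 3 (insert('r')): buffer="vgrfhvgrsoroxjnz" (len 16), cursors c1@3 c2@8, authorship 111..222........
After op 4 (move_right): buffer="vgrfhvgrsoroxjnz" (len 16), cursors c1@4 c2@9, authorship 111..222........
After op 5 (delete): buffer="vgrhvgroroxjnz" (len 14), cursors c1@3 c2@7, authorship 111.222.......
Authorship (.=original, N=cursor N): 1 1 1 . 2 2 2 . . . . . . .
Index 4: author = 2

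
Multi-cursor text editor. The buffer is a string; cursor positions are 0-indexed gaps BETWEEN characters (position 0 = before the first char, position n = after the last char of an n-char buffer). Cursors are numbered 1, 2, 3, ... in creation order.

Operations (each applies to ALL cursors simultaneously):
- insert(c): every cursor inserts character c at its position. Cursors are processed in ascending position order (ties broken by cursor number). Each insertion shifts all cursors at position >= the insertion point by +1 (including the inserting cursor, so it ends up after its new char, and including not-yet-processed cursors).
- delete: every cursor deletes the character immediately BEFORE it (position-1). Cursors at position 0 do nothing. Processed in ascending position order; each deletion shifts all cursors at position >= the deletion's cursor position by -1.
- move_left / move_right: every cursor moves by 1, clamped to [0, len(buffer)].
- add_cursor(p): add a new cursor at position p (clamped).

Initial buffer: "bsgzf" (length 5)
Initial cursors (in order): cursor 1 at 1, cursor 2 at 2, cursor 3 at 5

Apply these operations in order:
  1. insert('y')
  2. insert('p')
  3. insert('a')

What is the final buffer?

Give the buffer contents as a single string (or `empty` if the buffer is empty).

Answer: bypasypagzfypa

Derivation:
After op 1 (insert('y')): buffer="bysygzfy" (len 8), cursors c1@2 c2@4 c3@8, authorship .1.2...3
After op 2 (insert('p')): buffer="bypsypgzfyp" (len 11), cursors c1@3 c2@6 c3@11, authorship .11.22...33
After op 3 (insert('a')): buffer="bypasypagzfypa" (len 14), cursors c1@4 c2@8 c3@14, authorship .111.222...333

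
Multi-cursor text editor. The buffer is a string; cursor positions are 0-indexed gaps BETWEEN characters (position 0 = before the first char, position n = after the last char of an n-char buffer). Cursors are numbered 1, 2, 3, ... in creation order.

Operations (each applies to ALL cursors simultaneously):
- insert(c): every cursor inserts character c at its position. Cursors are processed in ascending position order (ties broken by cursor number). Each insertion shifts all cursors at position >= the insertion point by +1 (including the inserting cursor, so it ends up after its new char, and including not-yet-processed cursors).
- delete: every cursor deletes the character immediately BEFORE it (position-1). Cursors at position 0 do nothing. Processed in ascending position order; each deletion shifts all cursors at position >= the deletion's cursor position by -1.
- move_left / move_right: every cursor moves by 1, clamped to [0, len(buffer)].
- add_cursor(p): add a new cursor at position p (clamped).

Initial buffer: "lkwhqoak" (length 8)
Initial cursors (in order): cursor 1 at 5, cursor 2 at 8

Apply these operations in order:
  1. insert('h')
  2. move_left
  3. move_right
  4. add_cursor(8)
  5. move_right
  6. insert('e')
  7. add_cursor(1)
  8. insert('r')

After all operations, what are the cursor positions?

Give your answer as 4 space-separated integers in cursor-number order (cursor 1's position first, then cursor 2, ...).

Answer: 10 17 14 2

Derivation:
After op 1 (insert('h')): buffer="lkwhqhoakh" (len 10), cursors c1@6 c2@10, authorship .....1...2
After op 2 (move_left): buffer="lkwhqhoakh" (len 10), cursors c1@5 c2@9, authorship .....1...2
After op 3 (move_right): buffer="lkwhqhoakh" (len 10), cursors c1@6 c2@10, authorship .....1...2
After op 4 (add_cursor(8)): buffer="lkwhqhoakh" (len 10), cursors c1@6 c3@8 c2@10, authorship .....1...2
After op 5 (move_right): buffer="lkwhqhoakh" (len 10), cursors c1@7 c3@9 c2@10, authorship .....1...2
After op 6 (insert('e')): buffer="lkwhqhoeakehe" (len 13), cursors c1@8 c3@11 c2@13, authorship .....1.1..322
After op 7 (add_cursor(1)): buffer="lkwhqhoeakehe" (len 13), cursors c4@1 c1@8 c3@11 c2@13, authorship .....1.1..322
After op 8 (insert('r')): buffer="lrkwhqhoerakerher" (len 17), cursors c4@2 c1@10 c3@14 c2@17, authorship .4....1.11..33222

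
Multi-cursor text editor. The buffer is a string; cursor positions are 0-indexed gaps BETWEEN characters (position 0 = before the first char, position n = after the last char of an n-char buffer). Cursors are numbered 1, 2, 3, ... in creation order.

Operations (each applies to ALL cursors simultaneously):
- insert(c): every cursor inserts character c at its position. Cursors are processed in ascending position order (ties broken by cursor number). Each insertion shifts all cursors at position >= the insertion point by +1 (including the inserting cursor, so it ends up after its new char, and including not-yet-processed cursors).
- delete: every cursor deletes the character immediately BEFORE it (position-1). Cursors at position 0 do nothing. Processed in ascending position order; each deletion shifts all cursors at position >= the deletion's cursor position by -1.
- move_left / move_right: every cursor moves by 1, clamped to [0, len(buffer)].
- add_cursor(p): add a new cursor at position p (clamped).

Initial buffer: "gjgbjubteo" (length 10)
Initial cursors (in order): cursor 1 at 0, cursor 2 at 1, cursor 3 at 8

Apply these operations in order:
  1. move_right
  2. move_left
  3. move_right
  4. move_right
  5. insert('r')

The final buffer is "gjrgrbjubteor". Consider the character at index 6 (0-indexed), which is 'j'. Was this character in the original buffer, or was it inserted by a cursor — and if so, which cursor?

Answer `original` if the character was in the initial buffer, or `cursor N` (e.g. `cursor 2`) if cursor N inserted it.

Answer: original

Derivation:
After op 1 (move_right): buffer="gjgbjubteo" (len 10), cursors c1@1 c2@2 c3@9, authorship ..........
After op 2 (move_left): buffer="gjgbjubteo" (len 10), cursors c1@0 c2@1 c3@8, authorship ..........
After op 3 (move_right): buffer="gjgbjubteo" (len 10), cursors c1@1 c2@2 c3@9, authorship ..........
After op 4 (move_right): buffer="gjgbjubteo" (len 10), cursors c1@2 c2@3 c3@10, authorship ..........
After op 5 (insert('r')): buffer="gjrgrbjubteor" (len 13), cursors c1@3 c2@5 c3@13, authorship ..1.2.......3
Authorship (.=original, N=cursor N): . . 1 . 2 . . . . . . . 3
Index 6: author = original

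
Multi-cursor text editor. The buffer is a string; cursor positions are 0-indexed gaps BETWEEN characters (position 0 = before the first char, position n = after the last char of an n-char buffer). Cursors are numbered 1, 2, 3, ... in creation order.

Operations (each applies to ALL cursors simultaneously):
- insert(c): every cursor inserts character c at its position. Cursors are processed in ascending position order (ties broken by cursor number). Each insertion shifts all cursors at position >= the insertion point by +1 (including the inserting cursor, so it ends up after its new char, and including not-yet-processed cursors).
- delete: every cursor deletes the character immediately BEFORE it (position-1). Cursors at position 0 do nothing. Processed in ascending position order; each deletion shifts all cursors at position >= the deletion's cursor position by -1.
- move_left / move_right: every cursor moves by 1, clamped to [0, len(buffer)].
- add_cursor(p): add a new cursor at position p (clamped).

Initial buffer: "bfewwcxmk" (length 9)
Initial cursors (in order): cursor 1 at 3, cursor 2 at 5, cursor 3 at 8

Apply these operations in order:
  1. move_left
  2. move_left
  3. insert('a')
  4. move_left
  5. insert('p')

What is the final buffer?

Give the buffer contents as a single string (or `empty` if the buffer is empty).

Answer: bpafepawwcpaxmk

Derivation:
After op 1 (move_left): buffer="bfewwcxmk" (len 9), cursors c1@2 c2@4 c3@7, authorship .........
After op 2 (move_left): buffer="bfewwcxmk" (len 9), cursors c1@1 c2@3 c3@6, authorship .........
After op 3 (insert('a')): buffer="bafeawwcaxmk" (len 12), cursors c1@2 c2@5 c3@9, authorship .1..2...3...
After op 4 (move_left): buffer="bafeawwcaxmk" (len 12), cursors c1@1 c2@4 c3@8, authorship .1..2...3...
After op 5 (insert('p')): buffer="bpafepawwcpaxmk" (len 15), cursors c1@2 c2@6 c3@11, authorship .11..22...33...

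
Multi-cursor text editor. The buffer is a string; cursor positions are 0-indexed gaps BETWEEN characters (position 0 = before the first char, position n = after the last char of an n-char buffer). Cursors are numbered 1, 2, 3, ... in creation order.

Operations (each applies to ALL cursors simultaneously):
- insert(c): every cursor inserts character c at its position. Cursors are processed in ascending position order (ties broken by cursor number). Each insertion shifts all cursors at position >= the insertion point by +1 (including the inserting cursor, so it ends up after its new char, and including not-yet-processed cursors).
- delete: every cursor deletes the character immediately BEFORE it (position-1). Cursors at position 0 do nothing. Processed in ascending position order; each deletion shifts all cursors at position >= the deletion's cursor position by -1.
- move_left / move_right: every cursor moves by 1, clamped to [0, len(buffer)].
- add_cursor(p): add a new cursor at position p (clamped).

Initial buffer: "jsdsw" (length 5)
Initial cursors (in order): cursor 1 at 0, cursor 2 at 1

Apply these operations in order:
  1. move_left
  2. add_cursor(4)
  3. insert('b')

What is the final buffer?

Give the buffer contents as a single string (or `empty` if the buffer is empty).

Answer: bbjsdsbw

Derivation:
After op 1 (move_left): buffer="jsdsw" (len 5), cursors c1@0 c2@0, authorship .....
After op 2 (add_cursor(4)): buffer="jsdsw" (len 5), cursors c1@0 c2@0 c3@4, authorship .....
After op 3 (insert('b')): buffer="bbjsdsbw" (len 8), cursors c1@2 c2@2 c3@7, authorship 12....3.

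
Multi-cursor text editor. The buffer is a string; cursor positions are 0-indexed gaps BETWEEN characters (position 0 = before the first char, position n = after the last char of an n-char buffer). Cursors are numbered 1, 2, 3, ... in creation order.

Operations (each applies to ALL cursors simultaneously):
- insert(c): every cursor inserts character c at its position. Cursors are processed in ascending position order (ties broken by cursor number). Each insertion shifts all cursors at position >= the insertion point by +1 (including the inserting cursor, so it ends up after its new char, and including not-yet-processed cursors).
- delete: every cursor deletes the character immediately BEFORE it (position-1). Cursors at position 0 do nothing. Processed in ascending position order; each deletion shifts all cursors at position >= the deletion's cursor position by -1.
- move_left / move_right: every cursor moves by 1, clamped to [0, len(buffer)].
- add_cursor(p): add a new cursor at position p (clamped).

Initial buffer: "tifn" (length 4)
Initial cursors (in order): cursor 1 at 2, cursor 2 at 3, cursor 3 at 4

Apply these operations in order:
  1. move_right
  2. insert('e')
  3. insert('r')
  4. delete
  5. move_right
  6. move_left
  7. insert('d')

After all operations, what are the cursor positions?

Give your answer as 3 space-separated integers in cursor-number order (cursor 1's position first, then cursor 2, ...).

After op 1 (move_right): buffer="tifn" (len 4), cursors c1@3 c2@4 c3@4, authorship ....
After op 2 (insert('e')): buffer="tifenee" (len 7), cursors c1@4 c2@7 c3@7, authorship ...1.23
After op 3 (insert('r')): buffer="tiferneerr" (len 10), cursors c1@5 c2@10 c3@10, authorship ...11.2323
After op 4 (delete): buffer="tifenee" (len 7), cursors c1@4 c2@7 c3@7, authorship ...1.23
After op 5 (move_right): buffer="tifenee" (len 7), cursors c1@5 c2@7 c3@7, authorship ...1.23
After op 6 (move_left): buffer="tifenee" (len 7), cursors c1@4 c2@6 c3@6, authorship ...1.23
After op 7 (insert('d')): buffer="tifednedde" (len 10), cursors c1@5 c2@9 c3@9, authorship ...11.2233

Answer: 5 9 9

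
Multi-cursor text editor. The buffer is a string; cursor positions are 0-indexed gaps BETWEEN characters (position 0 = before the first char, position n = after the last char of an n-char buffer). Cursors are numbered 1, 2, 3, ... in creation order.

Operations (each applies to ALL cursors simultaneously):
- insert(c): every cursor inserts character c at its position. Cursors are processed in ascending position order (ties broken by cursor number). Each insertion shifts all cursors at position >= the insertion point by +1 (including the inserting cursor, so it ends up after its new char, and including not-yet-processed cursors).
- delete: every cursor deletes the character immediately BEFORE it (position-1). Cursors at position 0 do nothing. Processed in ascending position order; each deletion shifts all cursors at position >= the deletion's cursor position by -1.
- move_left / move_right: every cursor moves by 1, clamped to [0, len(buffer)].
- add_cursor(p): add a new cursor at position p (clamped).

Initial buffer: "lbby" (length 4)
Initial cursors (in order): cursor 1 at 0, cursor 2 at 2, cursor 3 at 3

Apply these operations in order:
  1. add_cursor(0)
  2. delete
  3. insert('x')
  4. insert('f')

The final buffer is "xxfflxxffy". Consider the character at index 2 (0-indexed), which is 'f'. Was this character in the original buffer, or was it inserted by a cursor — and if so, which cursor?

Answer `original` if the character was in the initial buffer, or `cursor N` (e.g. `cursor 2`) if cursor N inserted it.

After op 1 (add_cursor(0)): buffer="lbby" (len 4), cursors c1@0 c4@0 c2@2 c3@3, authorship ....
After op 2 (delete): buffer="ly" (len 2), cursors c1@0 c4@0 c2@1 c3@1, authorship ..
After op 3 (insert('x')): buffer="xxlxxy" (len 6), cursors c1@2 c4@2 c2@5 c3@5, authorship 14.23.
After op 4 (insert('f')): buffer="xxfflxxffy" (len 10), cursors c1@4 c4@4 c2@9 c3@9, authorship 1414.2323.
Authorship (.=original, N=cursor N): 1 4 1 4 . 2 3 2 3 .
Index 2: author = 1

Answer: cursor 1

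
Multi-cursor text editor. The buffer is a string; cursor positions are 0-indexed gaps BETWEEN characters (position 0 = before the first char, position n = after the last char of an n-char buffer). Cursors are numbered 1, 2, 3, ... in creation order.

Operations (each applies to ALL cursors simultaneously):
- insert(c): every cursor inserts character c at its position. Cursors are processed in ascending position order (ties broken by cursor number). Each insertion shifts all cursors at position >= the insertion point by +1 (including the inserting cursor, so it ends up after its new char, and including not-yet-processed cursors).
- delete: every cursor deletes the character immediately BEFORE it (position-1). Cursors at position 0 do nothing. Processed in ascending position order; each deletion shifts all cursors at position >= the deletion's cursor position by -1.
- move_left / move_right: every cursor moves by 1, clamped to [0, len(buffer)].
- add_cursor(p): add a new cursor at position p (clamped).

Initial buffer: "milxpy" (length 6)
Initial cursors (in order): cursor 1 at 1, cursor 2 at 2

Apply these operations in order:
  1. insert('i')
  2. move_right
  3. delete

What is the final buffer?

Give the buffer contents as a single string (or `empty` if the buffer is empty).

Answer: miixpy

Derivation:
After op 1 (insert('i')): buffer="miiilxpy" (len 8), cursors c1@2 c2@4, authorship .1.2....
After op 2 (move_right): buffer="miiilxpy" (len 8), cursors c1@3 c2@5, authorship .1.2....
After op 3 (delete): buffer="miixpy" (len 6), cursors c1@2 c2@3, authorship .12...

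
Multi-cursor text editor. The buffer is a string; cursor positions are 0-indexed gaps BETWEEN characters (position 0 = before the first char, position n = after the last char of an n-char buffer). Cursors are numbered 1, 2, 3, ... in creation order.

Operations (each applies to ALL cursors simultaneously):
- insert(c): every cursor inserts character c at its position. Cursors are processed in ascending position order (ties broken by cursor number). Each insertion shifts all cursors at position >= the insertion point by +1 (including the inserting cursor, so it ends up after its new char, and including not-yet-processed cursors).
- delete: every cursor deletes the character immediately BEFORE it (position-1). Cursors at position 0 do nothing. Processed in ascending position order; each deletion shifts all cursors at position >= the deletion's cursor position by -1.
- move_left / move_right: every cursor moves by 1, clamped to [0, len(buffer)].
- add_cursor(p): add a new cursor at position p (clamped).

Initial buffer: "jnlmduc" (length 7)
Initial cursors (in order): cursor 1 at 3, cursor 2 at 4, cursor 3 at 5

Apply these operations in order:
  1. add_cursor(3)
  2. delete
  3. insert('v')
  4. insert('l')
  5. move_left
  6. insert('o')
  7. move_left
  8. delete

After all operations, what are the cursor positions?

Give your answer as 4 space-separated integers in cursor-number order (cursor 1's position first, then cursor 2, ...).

After op 1 (add_cursor(3)): buffer="jnlmduc" (len 7), cursors c1@3 c4@3 c2@4 c3@5, authorship .......
After op 2 (delete): buffer="juc" (len 3), cursors c1@1 c2@1 c3@1 c4@1, authorship ...
After op 3 (insert('v')): buffer="jvvvvuc" (len 7), cursors c1@5 c2@5 c3@5 c4@5, authorship .1234..
After op 4 (insert('l')): buffer="jvvvvlllluc" (len 11), cursors c1@9 c2@9 c3@9 c4@9, authorship .12341234..
After op 5 (move_left): buffer="jvvvvlllluc" (len 11), cursors c1@8 c2@8 c3@8 c4@8, authorship .12341234..
After op 6 (insert('o')): buffer="jvvvvlllooooluc" (len 15), cursors c1@12 c2@12 c3@12 c4@12, authorship .123412312344..
After op 7 (move_left): buffer="jvvvvlllooooluc" (len 15), cursors c1@11 c2@11 c3@11 c4@11, authorship .123412312344..
After op 8 (delete): buffer="jvvvvlloluc" (len 11), cursors c1@7 c2@7 c3@7 c4@7, authorship .12341244..

Answer: 7 7 7 7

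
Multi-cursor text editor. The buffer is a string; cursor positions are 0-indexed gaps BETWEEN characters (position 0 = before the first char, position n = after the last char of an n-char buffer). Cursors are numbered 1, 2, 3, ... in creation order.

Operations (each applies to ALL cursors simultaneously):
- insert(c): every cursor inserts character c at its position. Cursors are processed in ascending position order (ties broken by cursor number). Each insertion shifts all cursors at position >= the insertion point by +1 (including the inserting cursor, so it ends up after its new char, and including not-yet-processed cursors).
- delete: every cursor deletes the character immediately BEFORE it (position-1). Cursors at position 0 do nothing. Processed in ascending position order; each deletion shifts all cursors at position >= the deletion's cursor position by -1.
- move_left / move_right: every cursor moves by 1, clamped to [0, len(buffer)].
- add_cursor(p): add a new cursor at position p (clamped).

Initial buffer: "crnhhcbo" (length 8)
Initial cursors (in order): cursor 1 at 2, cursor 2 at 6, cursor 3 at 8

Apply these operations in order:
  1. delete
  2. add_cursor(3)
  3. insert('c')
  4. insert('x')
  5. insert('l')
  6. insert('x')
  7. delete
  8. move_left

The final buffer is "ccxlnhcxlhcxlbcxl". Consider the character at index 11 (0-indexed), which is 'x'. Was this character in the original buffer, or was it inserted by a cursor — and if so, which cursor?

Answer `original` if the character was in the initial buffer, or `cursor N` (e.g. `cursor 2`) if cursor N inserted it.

After op 1 (delete): buffer="cnhhb" (len 5), cursors c1@1 c2@4 c3@5, authorship .....
After op 2 (add_cursor(3)): buffer="cnhhb" (len 5), cursors c1@1 c4@3 c2@4 c3@5, authorship .....
After op 3 (insert('c')): buffer="ccnhchcbc" (len 9), cursors c1@2 c4@5 c2@7 c3@9, authorship .1..4.2.3
After op 4 (insert('x')): buffer="ccxnhcxhcxbcx" (len 13), cursors c1@3 c4@7 c2@10 c3@13, authorship .11..44.22.33
After op 5 (insert('l')): buffer="ccxlnhcxlhcxlbcxl" (len 17), cursors c1@4 c4@9 c2@13 c3@17, authorship .111..444.222.333
After op 6 (insert('x')): buffer="ccxlxnhcxlxhcxlxbcxlx" (len 21), cursors c1@5 c4@11 c2@16 c3@21, authorship .1111..4444.2222.3333
After op 7 (delete): buffer="ccxlnhcxlhcxlbcxl" (len 17), cursors c1@4 c4@9 c2@13 c3@17, authorship .111..444.222.333
After op 8 (move_left): buffer="ccxlnhcxlhcxlbcxl" (len 17), cursors c1@3 c4@8 c2@12 c3@16, authorship .111..444.222.333
Authorship (.=original, N=cursor N): . 1 1 1 . . 4 4 4 . 2 2 2 . 3 3 3
Index 11: author = 2

Answer: cursor 2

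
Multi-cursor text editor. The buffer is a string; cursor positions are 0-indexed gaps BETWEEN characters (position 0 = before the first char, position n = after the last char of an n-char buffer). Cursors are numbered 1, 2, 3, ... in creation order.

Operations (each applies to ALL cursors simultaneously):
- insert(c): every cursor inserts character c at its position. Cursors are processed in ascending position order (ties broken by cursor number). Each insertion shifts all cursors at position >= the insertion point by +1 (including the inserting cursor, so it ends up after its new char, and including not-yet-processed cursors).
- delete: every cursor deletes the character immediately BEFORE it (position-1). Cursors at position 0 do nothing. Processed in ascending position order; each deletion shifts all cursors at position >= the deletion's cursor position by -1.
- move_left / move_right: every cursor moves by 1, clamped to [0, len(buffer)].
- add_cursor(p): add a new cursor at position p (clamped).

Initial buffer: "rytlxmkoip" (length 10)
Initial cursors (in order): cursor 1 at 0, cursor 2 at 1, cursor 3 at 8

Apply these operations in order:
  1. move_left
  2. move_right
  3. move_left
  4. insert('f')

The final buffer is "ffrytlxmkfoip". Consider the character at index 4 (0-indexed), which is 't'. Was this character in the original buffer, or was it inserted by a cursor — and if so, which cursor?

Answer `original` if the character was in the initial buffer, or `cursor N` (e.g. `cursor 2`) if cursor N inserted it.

After op 1 (move_left): buffer="rytlxmkoip" (len 10), cursors c1@0 c2@0 c3@7, authorship ..........
After op 2 (move_right): buffer="rytlxmkoip" (len 10), cursors c1@1 c2@1 c3@8, authorship ..........
After op 3 (move_left): buffer="rytlxmkoip" (len 10), cursors c1@0 c2@0 c3@7, authorship ..........
After op 4 (insert('f')): buffer="ffrytlxmkfoip" (len 13), cursors c1@2 c2@2 c3@10, authorship 12.......3...
Authorship (.=original, N=cursor N): 1 2 . . . . . . . 3 . . .
Index 4: author = original

Answer: original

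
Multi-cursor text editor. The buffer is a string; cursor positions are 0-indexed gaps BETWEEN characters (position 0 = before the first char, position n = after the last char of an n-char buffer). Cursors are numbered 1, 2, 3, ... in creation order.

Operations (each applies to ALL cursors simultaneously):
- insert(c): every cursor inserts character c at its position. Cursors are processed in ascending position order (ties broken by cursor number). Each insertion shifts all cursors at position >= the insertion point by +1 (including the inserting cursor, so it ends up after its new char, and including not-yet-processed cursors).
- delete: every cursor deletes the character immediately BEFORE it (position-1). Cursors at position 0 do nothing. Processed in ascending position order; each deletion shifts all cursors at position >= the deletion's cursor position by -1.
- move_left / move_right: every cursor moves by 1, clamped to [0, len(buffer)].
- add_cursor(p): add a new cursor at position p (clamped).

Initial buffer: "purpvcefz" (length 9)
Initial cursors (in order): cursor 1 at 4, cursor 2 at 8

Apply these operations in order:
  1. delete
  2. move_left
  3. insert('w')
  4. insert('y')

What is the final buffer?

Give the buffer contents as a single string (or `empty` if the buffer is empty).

After op 1 (delete): buffer="purvcez" (len 7), cursors c1@3 c2@6, authorship .......
After op 2 (move_left): buffer="purvcez" (len 7), cursors c1@2 c2@5, authorship .......
After op 3 (insert('w')): buffer="puwrvcwez" (len 9), cursors c1@3 c2@7, authorship ..1...2..
After op 4 (insert('y')): buffer="puwyrvcwyez" (len 11), cursors c1@4 c2@9, authorship ..11...22..

Answer: puwyrvcwyez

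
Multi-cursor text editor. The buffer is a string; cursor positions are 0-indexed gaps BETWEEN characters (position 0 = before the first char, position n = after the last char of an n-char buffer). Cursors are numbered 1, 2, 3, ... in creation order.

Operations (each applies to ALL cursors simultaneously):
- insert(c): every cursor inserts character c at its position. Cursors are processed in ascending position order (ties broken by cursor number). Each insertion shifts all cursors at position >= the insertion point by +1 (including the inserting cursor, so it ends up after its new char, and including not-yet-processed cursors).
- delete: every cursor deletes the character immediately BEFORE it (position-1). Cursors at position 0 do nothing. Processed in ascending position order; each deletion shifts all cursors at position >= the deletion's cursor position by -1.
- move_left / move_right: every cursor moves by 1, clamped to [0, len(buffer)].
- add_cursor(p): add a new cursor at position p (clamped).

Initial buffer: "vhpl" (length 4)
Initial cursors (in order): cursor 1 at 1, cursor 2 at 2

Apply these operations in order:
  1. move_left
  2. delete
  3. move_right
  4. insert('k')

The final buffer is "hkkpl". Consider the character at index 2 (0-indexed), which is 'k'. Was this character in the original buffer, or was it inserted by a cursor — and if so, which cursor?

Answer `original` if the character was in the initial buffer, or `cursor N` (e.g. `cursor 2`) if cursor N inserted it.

After op 1 (move_left): buffer="vhpl" (len 4), cursors c1@0 c2@1, authorship ....
After op 2 (delete): buffer="hpl" (len 3), cursors c1@0 c2@0, authorship ...
After op 3 (move_right): buffer="hpl" (len 3), cursors c1@1 c2@1, authorship ...
After op 4 (insert('k')): buffer="hkkpl" (len 5), cursors c1@3 c2@3, authorship .12..
Authorship (.=original, N=cursor N): . 1 2 . .
Index 2: author = 2

Answer: cursor 2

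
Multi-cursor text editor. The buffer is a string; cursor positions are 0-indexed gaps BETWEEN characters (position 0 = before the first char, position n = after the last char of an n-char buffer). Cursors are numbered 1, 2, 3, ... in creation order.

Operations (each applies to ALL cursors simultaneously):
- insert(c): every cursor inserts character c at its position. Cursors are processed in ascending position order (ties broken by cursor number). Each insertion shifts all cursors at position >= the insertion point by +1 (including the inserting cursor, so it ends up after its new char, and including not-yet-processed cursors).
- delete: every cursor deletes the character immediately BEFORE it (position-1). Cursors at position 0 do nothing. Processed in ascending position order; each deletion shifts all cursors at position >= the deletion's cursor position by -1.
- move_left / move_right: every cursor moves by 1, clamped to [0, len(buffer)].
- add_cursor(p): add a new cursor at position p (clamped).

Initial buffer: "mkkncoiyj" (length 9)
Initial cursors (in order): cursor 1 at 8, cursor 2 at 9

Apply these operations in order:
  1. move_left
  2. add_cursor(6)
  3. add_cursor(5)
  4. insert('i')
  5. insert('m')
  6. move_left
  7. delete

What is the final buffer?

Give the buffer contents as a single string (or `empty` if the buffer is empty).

After op 1 (move_left): buffer="mkkncoiyj" (len 9), cursors c1@7 c2@8, authorship .........
After op 2 (add_cursor(6)): buffer="mkkncoiyj" (len 9), cursors c3@6 c1@7 c2@8, authorship .........
After op 3 (add_cursor(5)): buffer="mkkncoiyj" (len 9), cursors c4@5 c3@6 c1@7 c2@8, authorship .........
After op 4 (insert('i')): buffer="mkkncioiiiyij" (len 13), cursors c4@6 c3@8 c1@10 c2@12, authorship .....4.3.1.2.
After op 5 (insert('m')): buffer="mkkncimoimiimyimj" (len 17), cursors c4@7 c3@10 c1@13 c2@16, authorship .....44.33.11.22.
After op 6 (move_left): buffer="mkkncimoimiimyimj" (len 17), cursors c4@6 c3@9 c1@12 c2@15, authorship .....44.33.11.22.
After op 7 (delete): buffer="mkkncmomimymj" (len 13), cursors c4@5 c3@7 c1@9 c2@11, authorship .....4.3.1.2.

Answer: mkkncmomimymj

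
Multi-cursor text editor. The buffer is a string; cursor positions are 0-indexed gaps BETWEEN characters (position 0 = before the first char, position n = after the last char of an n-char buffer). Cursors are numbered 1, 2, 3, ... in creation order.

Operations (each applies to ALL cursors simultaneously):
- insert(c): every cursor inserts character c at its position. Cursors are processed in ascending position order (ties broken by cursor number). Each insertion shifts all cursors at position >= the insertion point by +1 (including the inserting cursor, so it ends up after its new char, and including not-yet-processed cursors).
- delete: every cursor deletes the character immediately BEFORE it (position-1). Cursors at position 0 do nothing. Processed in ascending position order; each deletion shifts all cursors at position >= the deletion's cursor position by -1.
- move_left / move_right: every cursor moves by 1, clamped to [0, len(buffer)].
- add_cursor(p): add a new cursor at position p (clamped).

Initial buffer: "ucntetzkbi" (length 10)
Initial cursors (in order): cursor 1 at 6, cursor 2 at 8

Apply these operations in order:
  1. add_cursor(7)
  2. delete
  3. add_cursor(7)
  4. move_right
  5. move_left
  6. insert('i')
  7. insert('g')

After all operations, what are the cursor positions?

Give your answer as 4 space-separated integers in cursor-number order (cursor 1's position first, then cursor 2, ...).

After op 1 (add_cursor(7)): buffer="ucntetzkbi" (len 10), cursors c1@6 c3@7 c2@8, authorship ..........
After op 2 (delete): buffer="ucntebi" (len 7), cursors c1@5 c2@5 c3@5, authorship .......
After op 3 (add_cursor(7)): buffer="ucntebi" (len 7), cursors c1@5 c2@5 c3@5 c4@7, authorship .......
After op 4 (move_right): buffer="ucntebi" (len 7), cursors c1@6 c2@6 c3@6 c4@7, authorship .......
After op 5 (move_left): buffer="ucntebi" (len 7), cursors c1@5 c2@5 c3@5 c4@6, authorship .......
After op 6 (insert('i')): buffer="ucnteiiibii" (len 11), cursors c1@8 c2@8 c3@8 c4@10, authorship .....123.4.
After op 7 (insert('g')): buffer="ucnteiiigggbigi" (len 15), cursors c1@11 c2@11 c3@11 c4@14, authorship .....123123.44.

Answer: 11 11 11 14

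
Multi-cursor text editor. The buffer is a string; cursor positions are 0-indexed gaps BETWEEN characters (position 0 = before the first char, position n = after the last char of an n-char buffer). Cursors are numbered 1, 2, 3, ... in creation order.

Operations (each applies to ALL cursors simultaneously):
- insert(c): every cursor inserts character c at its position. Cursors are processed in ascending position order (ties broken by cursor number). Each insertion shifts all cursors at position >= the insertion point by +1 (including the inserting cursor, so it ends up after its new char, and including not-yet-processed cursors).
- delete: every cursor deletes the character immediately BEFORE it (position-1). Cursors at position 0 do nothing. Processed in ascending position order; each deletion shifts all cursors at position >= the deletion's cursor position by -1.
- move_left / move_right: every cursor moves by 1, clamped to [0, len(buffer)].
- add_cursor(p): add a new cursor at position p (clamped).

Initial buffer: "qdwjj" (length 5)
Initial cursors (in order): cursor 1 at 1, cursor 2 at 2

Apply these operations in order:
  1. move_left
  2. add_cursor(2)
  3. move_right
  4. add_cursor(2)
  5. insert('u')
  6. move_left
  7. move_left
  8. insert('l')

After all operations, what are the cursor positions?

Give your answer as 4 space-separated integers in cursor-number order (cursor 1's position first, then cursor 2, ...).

After op 1 (move_left): buffer="qdwjj" (len 5), cursors c1@0 c2@1, authorship .....
After op 2 (add_cursor(2)): buffer="qdwjj" (len 5), cursors c1@0 c2@1 c3@2, authorship .....
After op 3 (move_right): buffer="qdwjj" (len 5), cursors c1@1 c2@2 c3@3, authorship .....
After op 4 (add_cursor(2)): buffer="qdwjj" (len 5), cursors c1@1 c2@2 c4@2 c3@3, authorship .....
After op 5 (insert('u')): buffer="quduuwujj" (len 9), cursors c1@2 c2@5 c4@5 c3@7, authorship .1.24.3..
After op 6 (move_left): buffer="quduuwujj" (len 9), cursors c1@1 c2@4 c4@4 c3@6, authorship .1.24.3..
After op 7 (move_left): buffer="quduuwujj" (len 9), cursors c1@0 c2@3 c4@3 c3@5, authorship .1.24.3..
After op 8 (insert('l')): buffer="lqudlluulwujj" (len 13), cursors c1@1 c2@6 c4@6 c3@9, authorship 1.1.24243.3..

Answer: 1 6 9 6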